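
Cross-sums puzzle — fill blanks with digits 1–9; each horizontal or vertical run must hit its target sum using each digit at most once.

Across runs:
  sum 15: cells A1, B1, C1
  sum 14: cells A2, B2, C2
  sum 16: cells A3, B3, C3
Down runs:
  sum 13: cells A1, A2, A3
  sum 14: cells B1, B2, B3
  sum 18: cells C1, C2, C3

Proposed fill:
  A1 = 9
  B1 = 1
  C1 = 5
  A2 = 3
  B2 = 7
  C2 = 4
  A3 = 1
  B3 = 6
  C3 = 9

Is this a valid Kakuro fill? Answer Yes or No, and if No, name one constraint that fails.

Across: 9+1+5=15; 3+7+4=14; 1+6+9=16. Down: 9+3+1=13; 1+7+6=14; 5+4+9=18. No digit repeats within any run.

Yes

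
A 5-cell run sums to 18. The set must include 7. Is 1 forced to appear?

Yes

The only way to make 18 from 5 distinct digits under that restriction is {1,2,3,5,7}, which contains 1.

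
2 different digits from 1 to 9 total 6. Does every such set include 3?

No

Counterexample: {1,5} sums to 6 without using 3.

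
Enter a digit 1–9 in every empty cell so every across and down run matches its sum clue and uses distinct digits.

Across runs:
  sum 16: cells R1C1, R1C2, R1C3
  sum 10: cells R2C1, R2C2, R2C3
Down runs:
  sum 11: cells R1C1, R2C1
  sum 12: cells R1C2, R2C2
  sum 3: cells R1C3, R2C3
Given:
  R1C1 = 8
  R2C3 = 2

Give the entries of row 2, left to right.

3 5 2

3 in 2 cells must be {1,2}.
R1C3 = 3 − 2 = 1 completes the 3 down.
R2C1 = 11 − 8 = 3 completes the 11 down.
R2C2 = 10 − 5 = 5 completes the 10 across.
R1C2 = 16 − 9 = 7 completes the 16 across.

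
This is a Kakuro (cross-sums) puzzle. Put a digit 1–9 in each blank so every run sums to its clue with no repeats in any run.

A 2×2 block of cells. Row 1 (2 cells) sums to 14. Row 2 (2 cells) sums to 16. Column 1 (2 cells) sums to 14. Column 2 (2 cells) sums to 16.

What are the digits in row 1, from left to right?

5, 9

16 in 2 cells must be {7,9}.
The 14 across and the 16 down share only 9, so (1,2) = 9.
The 16 across and the 14 down share only 9, so (2,1) = 9.
(2,2) = 16 − 9 = 7 completes the 16 across.
(1,1) = 14 − 9 = 5 completes the 14 across.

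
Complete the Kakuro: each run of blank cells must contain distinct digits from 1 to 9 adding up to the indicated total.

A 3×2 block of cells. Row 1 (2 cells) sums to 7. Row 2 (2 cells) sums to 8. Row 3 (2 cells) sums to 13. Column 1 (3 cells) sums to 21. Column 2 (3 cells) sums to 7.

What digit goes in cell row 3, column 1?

9

7 in 3 cells must be {1,2,4}.
The 13 across and the 7 down share only 4, so (3,2) = 4.
(3,1) = 13 − 4 = 9 completes the 13 across.
Nothing is forced directly, so branch on (1,1), whose candidates are 4 or 5. If (1,1) = 4: then (1,2) would have to be in {3} for the 7 across but in {1,2} for the 7 down — contradiction. So (1,1) = 5.
(1,2) = 7 − 5 = 2 completes the 7 across.
(2,1) = 21 − 14 = 7 completes the 21 down.
(2,2) = 8 − 7 = 1 completes the 8 across.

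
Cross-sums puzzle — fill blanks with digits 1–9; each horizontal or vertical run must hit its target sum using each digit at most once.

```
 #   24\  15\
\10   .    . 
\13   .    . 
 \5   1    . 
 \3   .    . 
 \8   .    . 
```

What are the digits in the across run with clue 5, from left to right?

1 4

3 in 2 cells must be {1,2}; 15 in 5 cells must be {1,2,3,4,5}.
R3C2 = 5 − 1 = 4 completes the 5 across.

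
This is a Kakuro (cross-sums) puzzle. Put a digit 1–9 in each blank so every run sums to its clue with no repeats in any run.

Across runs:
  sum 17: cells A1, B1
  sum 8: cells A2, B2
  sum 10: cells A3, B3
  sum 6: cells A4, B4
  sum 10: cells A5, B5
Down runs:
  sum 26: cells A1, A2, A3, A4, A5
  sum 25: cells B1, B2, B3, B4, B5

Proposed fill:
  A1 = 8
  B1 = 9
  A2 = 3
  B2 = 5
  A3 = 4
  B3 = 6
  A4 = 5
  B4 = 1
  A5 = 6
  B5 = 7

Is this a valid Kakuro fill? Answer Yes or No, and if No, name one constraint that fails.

No — the down run B1–B5 sums to 28, not 25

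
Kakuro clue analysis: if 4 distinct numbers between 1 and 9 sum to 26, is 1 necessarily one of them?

Counterexample: {2,7,8,9} sums to 26 without using 1.

No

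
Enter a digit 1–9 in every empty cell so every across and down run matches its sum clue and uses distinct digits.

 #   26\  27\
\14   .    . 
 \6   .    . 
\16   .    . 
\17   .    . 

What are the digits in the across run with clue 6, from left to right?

16 in 2 cells must be {7,9}; 17 in 2 cells must be {8,9}.
Nothing is forced directly, so branch on R2C2, whose candidates are 4 or 5. If R2C2 = 5: then R2C1 would have to be in {1} for the 6 across but in {2,3,4,5,6,7,8,9} for the 26 down — contradiction. So R2C2 = 4.
R2C1 = 6 − 4 = 2 completes the 6 across.

2 4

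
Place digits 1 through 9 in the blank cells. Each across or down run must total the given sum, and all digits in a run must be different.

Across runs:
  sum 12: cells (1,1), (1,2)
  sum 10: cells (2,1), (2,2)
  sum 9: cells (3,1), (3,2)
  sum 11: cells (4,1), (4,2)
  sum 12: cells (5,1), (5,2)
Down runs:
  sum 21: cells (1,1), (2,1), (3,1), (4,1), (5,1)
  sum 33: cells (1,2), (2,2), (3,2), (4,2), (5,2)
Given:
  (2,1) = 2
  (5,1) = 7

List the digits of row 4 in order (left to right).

4 7

(2,2) = 10 − 2 = 8 completes the 10 across.
(5,2) = 12 − 7 = 5 completes the 12 across.
Nothing is forced directly, so branch on (3,2), whose candidates are 4 or 7. If (3,2) = 7: then (3,1) would have to be in {2} for the 9 across but in {1,3,4,5,6,8} for the 21 down — contradiction. So (3,2) = 4.
(3,1) = 9 − 4 = 5 completes the 9 across.
No cell is forced outright now. (1,1) can only be 3 or 4 (the digits allowed by both its 12 across and its 21 down). If (1,1) = 4: then (1,2) would have to be in {8} for the 12 across but in {7,9} for the 33 down — contradiction. So (1,1) = 3.
(1,2) = 12 − 3 = 9 completes the 12 across.
(4,1) = 21 − 17 = 4 completes the 21 down.
(4,2) = 11 − 4 = 7 completes the 11 across.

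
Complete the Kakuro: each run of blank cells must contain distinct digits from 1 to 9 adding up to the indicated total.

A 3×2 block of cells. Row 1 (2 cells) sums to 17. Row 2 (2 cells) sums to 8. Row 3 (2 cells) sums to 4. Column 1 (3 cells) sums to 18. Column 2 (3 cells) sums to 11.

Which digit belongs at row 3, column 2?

17 in 2 cells must be {8,9}; 4 in 2 cells must be {1,3}.
The 17 across and the 11 down share only 8, so (1,2) = 8.
Given what's placed, (3,2) must be 1 to fit the 4 across and 11 down.
(1,1) = 17 − 8 = 9 completes the 17 across.
(2,2) = 11 − 9 = 2 completes the 11 down.
(3,1) = 4 − 1 = 3 completes the 4 across.
(2,1) = 8 − 2 = 6 completes the 8 across.

1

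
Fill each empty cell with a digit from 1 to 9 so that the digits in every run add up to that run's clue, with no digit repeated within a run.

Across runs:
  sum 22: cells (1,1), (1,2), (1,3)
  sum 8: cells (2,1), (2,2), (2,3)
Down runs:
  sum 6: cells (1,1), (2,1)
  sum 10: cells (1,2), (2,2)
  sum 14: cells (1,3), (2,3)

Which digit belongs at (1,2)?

The 22 across and the 6 down share only 5, so (1,1) = 5.
(2,1) = 6 − 5 = 1 completes the 6 down.
Given what's placed, (2,3) must be 5 to fit the 8 across and 14 down.
(1,3) = 14 − 5 = 9 completes the 14 down.
(2,2) = 8 − 6 = 2 completes the 8 across.
(1,2) = 22 − 14 = 8 completes the 22 across.

8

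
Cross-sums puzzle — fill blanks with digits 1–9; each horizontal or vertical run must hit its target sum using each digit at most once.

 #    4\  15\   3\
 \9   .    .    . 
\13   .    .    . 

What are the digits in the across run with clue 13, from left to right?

3 9 1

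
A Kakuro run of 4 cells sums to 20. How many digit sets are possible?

12

4 distinct digits from 1–9 sum between 10 and 30.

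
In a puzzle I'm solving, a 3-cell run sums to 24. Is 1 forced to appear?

No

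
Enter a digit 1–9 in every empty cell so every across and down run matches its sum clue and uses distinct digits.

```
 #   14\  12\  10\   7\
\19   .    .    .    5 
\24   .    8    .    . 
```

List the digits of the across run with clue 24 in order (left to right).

5 8 9 2

R1C2 = 12 − 8 = 4 completes the 12 down.
R2C4 = 7 − 5 = 2 completes the 7 down.
Given what's placed, R2C3 must be 9 to fit the 24 across and 10 down.
R1C3 = 10 − 9 = 1 completes the 10 down.
R2C1 = 24 − 19 = 5 completes the 24 across.
R1C1 = 19 − 10 = 9 completes the 19 across.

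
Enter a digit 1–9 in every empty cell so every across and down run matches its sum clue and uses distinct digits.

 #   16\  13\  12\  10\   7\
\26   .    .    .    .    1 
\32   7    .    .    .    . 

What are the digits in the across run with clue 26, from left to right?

9 5 3 8 1

16 in 2 cells must be {7,9}.
R1C1 = 16 − 7 = 9 completes the 16 down.
R2C5 = 7 − 1 = 6 completes the 7 down.
No cell is forced outright now. R2C2 can only be 8 or 9 (the digits allowed by both its 32 across and its 13 down). If R2C2 = 9: that forces R1C2 = 4, R1C4 = 7, R2C3 = 8, after which R2C4 would have to be in {2} for the 32 across but in {3} for the 10 down — contradiction. So R2C2 = 8.
R1C2 = 13 − 8 = 5 completes the 13 down.
Given what's placed, R2C3 must be 9 to fit the 32 across and 12 down.
R2C4 = 32 − 30 = 2 completes the 32 across.
R1C3 = 12 − 9 = 3 completes the 12 down.
R1C4 = 26 − 18 = 8 completes the 26 across.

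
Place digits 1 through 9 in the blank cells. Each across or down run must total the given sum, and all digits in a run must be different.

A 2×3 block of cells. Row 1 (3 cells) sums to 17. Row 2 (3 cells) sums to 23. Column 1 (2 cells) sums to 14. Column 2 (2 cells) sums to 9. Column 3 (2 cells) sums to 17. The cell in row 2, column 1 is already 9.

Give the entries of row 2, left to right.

23 in 3 cells must be {6,8,9}; 17 in 2 cells must be {8,9}.
(1,1) = 14 − 9 = 5 completes the 14 down.
Given what's placed, (2,3) must be 8 to fit the 23 across and 17 down.
(1,3) = 17 − 8 = 9 completes the 17 down.
(2,2) = 23 − 17 = 6 completes the 23 across.
(1,2) = 17 − 14 = 3 completes the 17 across.

9 6 8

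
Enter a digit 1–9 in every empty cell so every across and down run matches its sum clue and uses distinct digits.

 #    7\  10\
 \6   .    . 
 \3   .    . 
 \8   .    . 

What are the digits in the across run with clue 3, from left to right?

2 1

3 in 2 cells must be {1,2}; 7 in 3 cells must be {1,2,4}.
Nothing is forced directly, so branch on R2C1, whose candidates are 1 or 2. If R2C1 = 1: that forces R2C2 = 2, R3C1 = 2, after which R3C2 would have to be in {6} for the 8 across but in {1,3,5,7} for the 10 down — contradiction. So R2C1 = 2.
R2C2 = 3 − 2 = 1 completes the 3 across.
Given what's placed, R3C1 must be 1 to fit the 8 across and 7 down.
R3C2 = 8 − 1 = 7 completes the 8 across.
R1C1 = 7 − 3 = 4 completes the 7 down.
R1C2 = 6 − 4 = 2 completes the 6 across.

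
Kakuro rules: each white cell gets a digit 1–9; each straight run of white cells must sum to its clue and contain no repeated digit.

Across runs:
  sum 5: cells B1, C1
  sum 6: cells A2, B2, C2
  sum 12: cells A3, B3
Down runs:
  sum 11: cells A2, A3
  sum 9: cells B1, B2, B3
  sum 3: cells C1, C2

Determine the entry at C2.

1

6 in 3 cells must be {1,2,3}; 3 in 2 cells must be {1,2}.
Nothing is forced directly, so branch on C1, whose candidates are 1 or 2. If C1 = 1: that forces B1 = 4, C2 = 2, B3 = 3, A2 = 3, after which B2 would have to be in {1} for the 6 across but in {2} for the 9 down — contradiction. So C1 = 2.
B1 = 5 − 2 = 3 completes the 5 across.
C2 = 3 − 2 = 1 completes the 3 down.
B2 = 2: the only remaining digit allowed by both the 6 across and the 9 down.
B3 = 9 − 5 = 4 completes the 9 down.
A2 = 6 − 3 = 3 completes the 6 across.
A3 = 12 − 4 = 8 completes the 12 across.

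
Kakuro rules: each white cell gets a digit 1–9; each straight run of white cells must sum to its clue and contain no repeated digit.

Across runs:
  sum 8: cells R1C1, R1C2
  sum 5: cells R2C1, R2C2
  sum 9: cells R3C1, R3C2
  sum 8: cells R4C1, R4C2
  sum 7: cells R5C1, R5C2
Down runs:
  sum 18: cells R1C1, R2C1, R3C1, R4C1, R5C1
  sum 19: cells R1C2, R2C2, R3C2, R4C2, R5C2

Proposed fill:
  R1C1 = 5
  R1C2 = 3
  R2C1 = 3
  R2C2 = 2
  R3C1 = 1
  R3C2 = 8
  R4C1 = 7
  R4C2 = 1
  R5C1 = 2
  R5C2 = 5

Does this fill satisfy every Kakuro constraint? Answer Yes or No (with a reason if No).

Across: 5+3=8; 3+2=5; 1+8=9; 7+1=8; 2+5=7. Down: 5+3+1+7+2=18; 3+2+8+1+5=19. No digit repeats within any run.

Yes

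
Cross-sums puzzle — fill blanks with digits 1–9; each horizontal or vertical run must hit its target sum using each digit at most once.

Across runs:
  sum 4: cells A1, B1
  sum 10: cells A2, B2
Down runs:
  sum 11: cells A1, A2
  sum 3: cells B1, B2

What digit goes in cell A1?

4 in 2 cells must be {1,3}; 3 in 2 cells must be {1,2}.
The 4 across and the 11 down share only 3, so A1 = 3.
B1 = 4 − 3 = 1 completes the 4 across.
A2 = 11 − 3 = 8 completes the 11 down.
B2 = 10 − 8 = 2 completes the 10 across.

3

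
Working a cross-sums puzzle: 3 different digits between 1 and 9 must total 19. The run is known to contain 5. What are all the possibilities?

3 distinct digits from 1–9 sum between 6 and 24.
Keeping only sets containing 5.
Only one set works: {5,6,8}.

{5,6,8}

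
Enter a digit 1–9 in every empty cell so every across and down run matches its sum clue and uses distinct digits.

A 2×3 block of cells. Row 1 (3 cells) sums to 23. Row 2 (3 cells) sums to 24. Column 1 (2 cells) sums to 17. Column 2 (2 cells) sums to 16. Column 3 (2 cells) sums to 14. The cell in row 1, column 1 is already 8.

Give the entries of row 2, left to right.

23 in 3 cells must be {6,8,9}; 24 in 3 cells must be {7,8,9}; 17 in 2 cells must be {8,9}.
(1,2) = 9: the only remaining digit allowed by both the 23 across and the 16 down.
(1,3) = 23 − 17 = 6 completes the 23 across.
(2,1) = 17 − 8 = 9 completes the 17 down.
(2,2) = 16 − 9 = 7 completes the 16 down.
(2,3) = 24 − 16 = 8 completes the 24 across.

9 7 8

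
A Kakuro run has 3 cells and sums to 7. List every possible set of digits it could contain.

3 distinct digits from 1–9 sum between 6 and 24.
Only one set works: {1,2,4}.

{1,2,4}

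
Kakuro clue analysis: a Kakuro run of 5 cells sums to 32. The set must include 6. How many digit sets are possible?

5 distinct digits from 1–9 sum between 15 and 35.
Keeping only sets containing 6.
Enumerating: {2,6,7,8,9}, {4,5,6,8,9}.

2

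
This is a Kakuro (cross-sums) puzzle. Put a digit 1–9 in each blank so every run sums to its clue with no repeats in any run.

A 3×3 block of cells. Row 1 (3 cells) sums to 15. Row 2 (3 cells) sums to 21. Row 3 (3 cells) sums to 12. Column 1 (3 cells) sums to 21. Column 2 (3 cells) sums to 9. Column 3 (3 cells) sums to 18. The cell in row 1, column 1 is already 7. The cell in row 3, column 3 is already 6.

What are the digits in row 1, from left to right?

(3,1) = 5: the only remaining digit allowed by both the 12 across and the 21 down.
(3,2) = 12 − 11 = 1 completes the 12 across.
(2,1) = 21 − 12 = 9 completes the 21 down.
(2,2) = 5: the only remaining digit allowed by both the 21 across and the 9 down.
(2,3) = 21 − 14 = 7 completes the 21 across.
(1,2) = 9 − 6 = 3 completes the 9 down.
(1,3) = 15 − 10 = 5 completes the 15 across.

7, 3, 5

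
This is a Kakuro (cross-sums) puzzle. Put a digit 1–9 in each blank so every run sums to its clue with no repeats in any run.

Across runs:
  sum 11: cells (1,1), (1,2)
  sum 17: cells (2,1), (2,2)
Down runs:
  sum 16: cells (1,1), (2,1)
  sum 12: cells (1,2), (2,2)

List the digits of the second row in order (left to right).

9 8

17 in 2 cells must be {8,9}; 16 in 2 cells must be {7,9}.
The 17 across and the 16 down share only 9, so (2,1) = 9.
(2,2) = 17 − 9 = 8 completes the 17 across.
(1,1) = 16 − 9 = 7 completes the 16 down.
(1,2) = 11 − 7 = 4 completes the 11 across.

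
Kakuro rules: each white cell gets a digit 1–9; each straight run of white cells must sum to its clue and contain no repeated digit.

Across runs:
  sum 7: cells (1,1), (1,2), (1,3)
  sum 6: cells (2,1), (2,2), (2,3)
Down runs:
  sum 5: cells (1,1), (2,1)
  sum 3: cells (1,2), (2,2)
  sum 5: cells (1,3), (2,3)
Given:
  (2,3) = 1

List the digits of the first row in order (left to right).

7 in 3 cells must be {1,2,4}; 6 in 3 cells must be {1,2,3}; 3 in 2 cells must be {1,2}.
(1,3) = 5 − 1 = 4 completes the 5 down.
Given what's placed, (2,2) must be 2 to fit the 6 across and 3 down.
(1,2) = 3 − 2 = 1 completes the 3 down.
(2,1) = 6 − 3 = 3 completes the 6 across.
(1,1) = 7 − 5 = 2 completes the 7 across.

2 1 4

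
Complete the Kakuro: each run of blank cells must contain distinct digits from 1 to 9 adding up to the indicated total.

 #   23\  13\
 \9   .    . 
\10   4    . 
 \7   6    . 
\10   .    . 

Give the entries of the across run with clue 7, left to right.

6, 1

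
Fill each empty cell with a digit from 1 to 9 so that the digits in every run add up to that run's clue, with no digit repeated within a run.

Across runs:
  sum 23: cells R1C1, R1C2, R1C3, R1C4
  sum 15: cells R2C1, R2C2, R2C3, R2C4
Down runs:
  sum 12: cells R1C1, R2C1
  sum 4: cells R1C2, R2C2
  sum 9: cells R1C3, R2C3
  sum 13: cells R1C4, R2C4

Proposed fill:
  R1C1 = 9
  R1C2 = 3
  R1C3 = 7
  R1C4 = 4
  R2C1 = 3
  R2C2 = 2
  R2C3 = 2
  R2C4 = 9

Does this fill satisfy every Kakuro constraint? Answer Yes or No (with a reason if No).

No — the down run R1C2–R2C2 sums to 5, not 4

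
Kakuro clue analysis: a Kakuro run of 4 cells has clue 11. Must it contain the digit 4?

No

The only way to make 11 from 4 distinct digits is {1,2,3,5}, which does not contain 4.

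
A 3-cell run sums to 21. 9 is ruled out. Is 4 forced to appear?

The only way to make 21 from 3 distinct digits under that restriction is {6,7,8}, which does not contain 4.

No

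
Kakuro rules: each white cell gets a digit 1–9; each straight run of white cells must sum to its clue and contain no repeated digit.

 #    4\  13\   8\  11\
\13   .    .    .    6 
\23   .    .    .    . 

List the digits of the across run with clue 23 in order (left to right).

4 in 2 cells must be {1,3}.
Given what's placed, R1C1 must be 1 to fit the 13 across and 4 down.
Given what's placed, R1C2 must be 4 to fit the 13 across and 13 down.
R1C3 = 13 − 11 = 2 completes the 13 across.
R2C1 = 4 − 1 = 3 completes the 4 down.
R2C2 = 13 − 4 = 9 completes the 13 down.
R2C3 = 8 − 2 = 6 completes the 8 down.
R2C4 = 23 − 18 = 5 completes the 23 across.

3 9 6 5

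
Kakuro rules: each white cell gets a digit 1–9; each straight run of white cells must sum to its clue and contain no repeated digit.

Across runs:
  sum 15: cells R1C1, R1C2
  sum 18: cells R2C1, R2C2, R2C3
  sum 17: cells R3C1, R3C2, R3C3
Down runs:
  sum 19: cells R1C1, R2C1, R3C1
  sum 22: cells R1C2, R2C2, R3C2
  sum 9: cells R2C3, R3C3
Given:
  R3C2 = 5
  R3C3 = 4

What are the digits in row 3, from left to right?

R2C3 = 9 − 4 = 5 completes the 9 down.
R3C1 = 17 − 9 = 8 completes the 17 across.
Given what's placed, R2C2 must be 9 to fit the 18 across and 22 down.
R1C2 = 22 − 14 = 8 completes the 22 down.
R2C1 = 18 − 14 = 4 completes the 18 across.
R1C1 = 15 − 8 = 7 completes the 15 across.

8 5 4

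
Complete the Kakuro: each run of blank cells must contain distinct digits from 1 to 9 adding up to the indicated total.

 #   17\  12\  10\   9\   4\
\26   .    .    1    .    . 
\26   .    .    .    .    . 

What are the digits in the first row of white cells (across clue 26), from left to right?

9, 7, 1, 6, 3

17 in 2 cells must be {8,9}; 4 in 2 cells must be {1,3}.
Given what's placed, R1C5 must be 3 to fit the 26 across and 4 down.
R2C3 = 10 − 1 = 9 completes the 10 down.
R2C5 = 4 − 3 = 1 completes the 4 down.
Given what's placed, R2C1 must be 8 to fit the 26 across and 17 down.
R1C1 = 17 − 8 = 9 completes the 17 down.
Nothing is forced directly, so branch on R2C2, whose candidates are 3 or 5. If R2C2 = 3: then R1C2 would have to be in {5,6,7,8} for the 26 across but in {9} for the 12 down — contradiction. So R2C2 = 5.
R1C2 = 12 − 5 = 7 completes the 12 down.
R1C4 = 26 − 20 = 6 completes the 26 across.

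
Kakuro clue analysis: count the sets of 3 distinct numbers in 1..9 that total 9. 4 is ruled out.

2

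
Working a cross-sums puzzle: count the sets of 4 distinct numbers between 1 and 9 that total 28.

2

4 distinct digits from 1–9 sum between 10 and 30.
Enumerating: {4,7,8,9}, {5,6,8,9}.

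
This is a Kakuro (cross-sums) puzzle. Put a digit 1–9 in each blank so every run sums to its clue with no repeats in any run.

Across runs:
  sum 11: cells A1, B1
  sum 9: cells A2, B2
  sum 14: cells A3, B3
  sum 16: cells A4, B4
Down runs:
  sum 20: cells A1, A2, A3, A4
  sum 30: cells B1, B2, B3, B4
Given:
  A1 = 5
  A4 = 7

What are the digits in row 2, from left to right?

16 in 2 cells must be {7,9}; 30 in 4 cells must be {6,7,8,9}.
B1 = 11 − 5 = 6 completes the 11 across.
A3 = 6: the only remaining digit allowed by both the 14 across and the 20 down.
B3 = 14 − 6 = 8 completes the 14 across.
B4 = 16 − 7 = 9 completes the 16 across.
A2 = 20 − 18 = 2 completes the 20 down.
B2 = 9 − 2 = 7 completes the 9 across.

2 7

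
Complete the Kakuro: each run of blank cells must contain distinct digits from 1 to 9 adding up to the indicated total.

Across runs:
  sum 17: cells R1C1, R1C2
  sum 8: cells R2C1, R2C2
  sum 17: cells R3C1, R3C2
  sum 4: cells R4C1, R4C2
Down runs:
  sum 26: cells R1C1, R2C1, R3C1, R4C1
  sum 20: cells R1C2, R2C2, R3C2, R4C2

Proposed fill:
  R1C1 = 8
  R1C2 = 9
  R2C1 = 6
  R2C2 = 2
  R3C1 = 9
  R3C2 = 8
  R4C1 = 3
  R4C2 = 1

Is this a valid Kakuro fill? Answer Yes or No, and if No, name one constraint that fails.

Yes

Across: 8+9=17; 6+2=8; 9+8=17; 3+1=4. Down: 8+6+9+3=26; 9+2+8+1=20. No digit repeats within any run.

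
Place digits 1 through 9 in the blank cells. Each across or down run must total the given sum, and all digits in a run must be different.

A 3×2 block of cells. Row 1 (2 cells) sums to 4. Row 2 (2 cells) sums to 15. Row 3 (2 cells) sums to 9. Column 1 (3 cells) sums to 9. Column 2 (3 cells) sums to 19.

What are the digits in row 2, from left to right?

4 in 2 cells must be {1,3}.
The 4 across and the 19 down share only 3, so (1,2) = 3.
The 15 across and the 9 down share only 6, so (2,1) = 6.
(2,2) = 15 − 6 = 9 completes the 15 across.
(3,2) = 19 − 12 = 7 completes the 19 down.
(1,1) = 4 − 3 = 1 completes the 4 across.
(3,1) = 9 − 7 = 2 completes the 9 across.

6 9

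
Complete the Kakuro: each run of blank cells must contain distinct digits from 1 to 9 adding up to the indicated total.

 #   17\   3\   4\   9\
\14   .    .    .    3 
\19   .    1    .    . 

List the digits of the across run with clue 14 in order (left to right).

8 2 1 3

17 in 2 cells must be {8,9}; 3 in 2 cells must be {1,2}; 4 in 2 cells must be {1,3}.
R1C1 = 8: the only remaining digit allowed by both the 14 across and the 17 down.
R1C2 = 3 − 1 = 2 completes the 3 down.
R1C3 = 14 − 13 = 1 completes the 14 across.
R2C1 = 17 − 8 = 9 completes the 17 down.
R2C3 = 4 − 1 = 3 completes the 4 down.
R2C4 = 19 − 13 = 6 completes the 19 across.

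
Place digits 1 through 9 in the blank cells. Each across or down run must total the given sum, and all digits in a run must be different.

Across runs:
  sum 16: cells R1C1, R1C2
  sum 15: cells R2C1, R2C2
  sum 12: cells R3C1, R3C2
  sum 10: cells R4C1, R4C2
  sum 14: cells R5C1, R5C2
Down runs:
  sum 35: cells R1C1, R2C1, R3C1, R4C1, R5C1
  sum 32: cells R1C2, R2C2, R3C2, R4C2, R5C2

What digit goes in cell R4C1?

8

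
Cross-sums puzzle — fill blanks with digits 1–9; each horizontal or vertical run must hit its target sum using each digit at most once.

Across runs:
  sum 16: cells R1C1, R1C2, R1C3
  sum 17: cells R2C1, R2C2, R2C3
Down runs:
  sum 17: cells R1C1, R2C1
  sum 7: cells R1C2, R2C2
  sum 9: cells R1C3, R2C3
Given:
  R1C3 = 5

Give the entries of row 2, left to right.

8 5 4

17 in 2 cells must be {8,9}.
R2C3 = 9 − 5 = 4 completes the 9 down.
Given what's placed, R2C1 must be 8 to fit the 17 across and 17 down.
R2C2 = 17 − 12 = 5 completes the 17 across.
R1C1 = 17 − 8 = 9 completes the 17 down.
R1C2 = 16 − 14 = 2 completes the 16 across.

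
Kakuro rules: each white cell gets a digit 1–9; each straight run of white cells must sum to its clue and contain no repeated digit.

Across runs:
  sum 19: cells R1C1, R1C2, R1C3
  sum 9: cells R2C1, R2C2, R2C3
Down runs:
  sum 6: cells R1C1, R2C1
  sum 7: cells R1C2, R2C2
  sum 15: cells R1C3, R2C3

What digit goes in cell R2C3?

The 9 across and the 15 down share only 6, so R2C3 = 6.
R1C3 = 15 − 6 = 9 completes the 15 down.
Nothing is forced directly, so branch on R1C1, whose candidates are 2 or 4. If R1C1 = 2: then R1C2 would have to be in {8} for the 19 across but in {1,2,3,4,5,6} for the 7 down — contradiction. So R1C1 = 4.
R1C2 = 19 − 13 = 6 completes the 19 across.
R2C1 = 6 − 4 = 2 completes the 6 down.
R2C2 = 9 − 8 = 1 completes the 9 across.

6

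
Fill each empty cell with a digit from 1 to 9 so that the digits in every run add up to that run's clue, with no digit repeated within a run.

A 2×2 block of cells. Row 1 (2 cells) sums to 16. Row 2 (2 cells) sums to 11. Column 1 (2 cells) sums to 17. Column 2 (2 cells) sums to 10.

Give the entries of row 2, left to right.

16 in 2 cells must be {7,9}; 17 in 2 cells must be {8,9}.
The 16 across and the 17 down share only 9, so (1,1) = 9.
(1,2) = 16 − 9 = 7 completes the 16 across.
(2,1) = 17 − 9 = 8 completes the 17 down.
(2,2) = 11 − 8 = 3 completes the 11 across.

8 3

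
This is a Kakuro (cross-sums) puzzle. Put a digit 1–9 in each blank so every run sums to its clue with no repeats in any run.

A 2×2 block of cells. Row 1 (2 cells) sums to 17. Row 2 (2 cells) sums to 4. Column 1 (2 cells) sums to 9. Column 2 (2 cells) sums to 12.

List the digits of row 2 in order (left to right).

1, 3

17 in 2 cells must be {8,9}; 4 in 2 cells must be {1,3}.
The 17 across and the 9 down share only 8, so (1,1) = 8.
(1,2) = 17 − 8 = 9 completes the 17 across.
(2,1) = 9 − 8 = 1 completes the 9 down.
(2,2) = 4 − 1 = 3 completes the 4 across.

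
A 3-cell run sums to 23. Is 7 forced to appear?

The only way to make 23 from 3 distinct digits is {6,8,9}, which does not contain 7.

No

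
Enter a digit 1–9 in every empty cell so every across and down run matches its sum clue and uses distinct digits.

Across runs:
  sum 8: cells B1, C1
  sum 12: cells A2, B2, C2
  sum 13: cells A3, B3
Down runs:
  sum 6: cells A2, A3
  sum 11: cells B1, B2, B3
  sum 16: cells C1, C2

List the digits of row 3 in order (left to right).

5 8

16 in 2 cells must be {7,9}.
The 8 across and the 16 down share only 7, so C1 = 7.
C2 = 16 − 7 = 9 completes the 16 down.
B1 = 8 − 7 = 1 completes the 8 across.
B2 = 2: the only remaining digit allowed by both the 12 across and the 11 down.
B3 = 11 − 3 = 8 completes the 11 down.
A2 = 12 − 11 = 1 completes the 12 across.
A3 = 13 − 8 = 5 completes the 13 across.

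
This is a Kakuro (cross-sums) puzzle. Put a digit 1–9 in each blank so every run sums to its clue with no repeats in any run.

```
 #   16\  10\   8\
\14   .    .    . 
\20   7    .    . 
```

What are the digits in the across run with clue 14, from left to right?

16 in 2 cells must be {7,9}.
R1C1 = 16 − 7 = 9 completes the 16 down.
Given what's placed, R2C3 must be 5 to fit the 20 across and 8 down.
R1C3 = 8 − 5 = 3 completes the 8 down.
R2C2 = 20 − 12 = 8 completes the 20 across.
R1C2 = 14 − 12 = 2 completes the 14 across.

9 2 3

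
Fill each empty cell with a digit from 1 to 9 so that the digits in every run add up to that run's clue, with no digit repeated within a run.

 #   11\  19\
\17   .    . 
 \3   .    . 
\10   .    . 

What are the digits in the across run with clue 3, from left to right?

17 in 2 cells must be {8,9}; 3 in 2 cells must be {1,2}.
The 17 across and the 11 down share only 8, so R1C1 = 8.
R1C2 = 17 − 8 = 9 completes the 17 across.
Given what's placed, R2C2 must be 2 to fit the 3 across and 19 down.
R3C2 = 19 − 11 = 8 completes the 19 down.
R2C1 = 3 − 2 = 1 completes the 3 across.
R3C1 = 10 − 8 = 2 completes the 10 across.

1 2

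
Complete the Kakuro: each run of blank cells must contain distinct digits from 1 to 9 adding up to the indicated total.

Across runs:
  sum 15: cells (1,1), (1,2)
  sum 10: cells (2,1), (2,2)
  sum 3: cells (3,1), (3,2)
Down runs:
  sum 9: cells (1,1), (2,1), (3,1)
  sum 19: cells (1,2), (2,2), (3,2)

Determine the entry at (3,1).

1

3 in 2 cells must be {1,2}.
The 15 across and the 9 down share only 6, so (1,1) = 6.
(1,2) = 15 − 6 = 9 completes the 15 across.
Given what's placed, (3,2) must be 2 to fit the 3 across and 19 down.
(2,2) = 19 − 11 = 8 completes the 19 down.
(3,1) = 3 − 2 = 1 completes the 3 across.
(2,1) = 10 − 8 = 2 completes the 10 across.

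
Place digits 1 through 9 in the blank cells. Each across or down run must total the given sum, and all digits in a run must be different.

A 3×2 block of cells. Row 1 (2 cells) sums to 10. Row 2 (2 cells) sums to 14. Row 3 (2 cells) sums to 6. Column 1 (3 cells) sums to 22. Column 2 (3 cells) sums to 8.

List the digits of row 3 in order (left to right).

The 14 across and the 8 down share only 5, so (2,2) = 5.
The 6 across and the 22 down share only 5, so (3,1) = 5.
(3,2) = 6 − 5 = 1 completes the 6 across.
(1,2) = 8 − 6 = 2 completes the 8 down.
(2,1) = 14 − 5 = 9 completes the 14 across.
(1,1) = 10 − 2 = 8 completes the 10 across.

5 1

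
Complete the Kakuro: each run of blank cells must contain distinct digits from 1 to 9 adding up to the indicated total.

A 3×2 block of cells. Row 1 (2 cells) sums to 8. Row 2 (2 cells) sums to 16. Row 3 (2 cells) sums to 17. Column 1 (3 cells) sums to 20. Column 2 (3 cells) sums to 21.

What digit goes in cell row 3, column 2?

16 in 2 cells must be {7,9}; 17 in 2 cells must be {8,9}.
Nothing is forced directly, so branch on (2,1), whose candidates are 7 or 9. If (2,1) = 7: that forces (1,1) = 5, after which (1,2) would have to be in {3} for the 8 across but in {4,5,6,7,8,9} for the 21 down — contradiction. So (2,1) = 9.
(2,2) = 16 − 9 = 7 completes the 16 across.
Given what's placed, (3,1) must be 8 to fit the 17 across and 20 down.
(3,2) = 17 − 8 = 9 completes the 17 across.
(1,1) = 20 − 17 = 3 completes the 20 down.
(1,2) = 8 − 3 = 5 completes the 8 across.

9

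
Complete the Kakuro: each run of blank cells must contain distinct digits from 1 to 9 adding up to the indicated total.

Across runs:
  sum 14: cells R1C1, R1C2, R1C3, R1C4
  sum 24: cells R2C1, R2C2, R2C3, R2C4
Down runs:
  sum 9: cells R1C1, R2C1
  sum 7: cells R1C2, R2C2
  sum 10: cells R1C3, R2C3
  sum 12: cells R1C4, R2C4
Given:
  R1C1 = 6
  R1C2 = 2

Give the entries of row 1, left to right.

6, 2, 1, 5

Given what's placed, R1C3 must be 1 to fit the 14 across and 10 down.
R1C4 = 14 − 9 = 5 completes the 14 across.
R2C1 = 9 − 6 = 3 completes the 9 down.
R2C2 = 7 − 2 = 5 completes the 7 down.
R2C3 = 10 − 1 = 9 completes the 10 down.
R2C4 = 24 − 17 = 7 completes the 24 across.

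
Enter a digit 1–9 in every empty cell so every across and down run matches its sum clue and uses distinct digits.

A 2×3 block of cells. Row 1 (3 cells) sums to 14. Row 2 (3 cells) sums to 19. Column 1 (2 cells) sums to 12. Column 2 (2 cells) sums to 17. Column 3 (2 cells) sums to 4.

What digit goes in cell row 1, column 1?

17 in 2 cells must be {8,9}; 4 in 2 cells must be {1,3}.
The 19 across and the 4 down share only 3, so (2,3) = 3.
(1,3) = 4 − 3 = 1 completes the 4 down.
Given what's placed, (2,2) must be 9 to fit the 19 across and 17 down.
(1,2) = 17 − 9 = 8 completes the 17 down.
(2,1) = 19 − 12 = 7 completes the 19 across.
(1,1) = 14 − 9 = 5 completes the 14 across.

5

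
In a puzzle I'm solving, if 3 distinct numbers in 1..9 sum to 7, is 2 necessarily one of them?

The only way to make 7 from 3 distinct digits is {1,2,4}, which contains 2.

Yes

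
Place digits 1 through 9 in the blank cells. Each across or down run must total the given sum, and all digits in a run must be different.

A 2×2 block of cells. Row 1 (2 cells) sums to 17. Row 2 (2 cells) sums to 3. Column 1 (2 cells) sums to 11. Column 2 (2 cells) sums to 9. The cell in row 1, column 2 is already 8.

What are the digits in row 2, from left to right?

17 in 2 cells must be {8,9}; 3 in 2 cells must be {1,2}.
(1,1) = 17 − 8 = 9 completes the 17 across.
(2,1) = 11 − 9 = 2 completes the 11 down.
(2,2) = 3 − 2 = 1 completes the 3 across.

2 1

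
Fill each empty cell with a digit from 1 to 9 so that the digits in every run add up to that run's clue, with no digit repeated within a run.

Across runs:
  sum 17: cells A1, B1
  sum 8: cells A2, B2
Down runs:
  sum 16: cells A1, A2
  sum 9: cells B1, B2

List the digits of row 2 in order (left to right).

7, 1

17 in 2 cells must be {8,9}; 16 in 2 cells must be {7,9}.
The 17 across and the 16 down share only 9, so A1 = 9.
B1 = 17 − 9 = 8 completes the 17 across.
A2 = 16 − 9 = 7 completes the 16 down.
B2 = 8 − 7 = 1 completes the 8 across.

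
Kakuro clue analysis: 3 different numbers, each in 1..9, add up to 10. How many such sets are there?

4

3 distinct digits from 1–9 sum between 6 and 24.
Enumerating: {1,2,7}, {1,3,6}, {1,4,5}, {2,3,5}.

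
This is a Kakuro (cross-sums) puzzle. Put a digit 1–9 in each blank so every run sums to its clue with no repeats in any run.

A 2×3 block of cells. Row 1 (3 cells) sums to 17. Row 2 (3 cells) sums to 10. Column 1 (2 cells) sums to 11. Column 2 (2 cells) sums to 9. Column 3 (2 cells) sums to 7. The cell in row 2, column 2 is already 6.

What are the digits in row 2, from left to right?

(1,2) = 9 − 6 = 3 completes the 9 down.
Given what's placed, (2,1) must be 3 to fit the 10 across and 11 down.
(2,3) = 10 − 9 = 1 completes the 10 across.
(1,1) = 11 − 3 = 8 completes the 11 down.
(1,3) = 17 − 11 = 6 completes the 17 across.

3 6 1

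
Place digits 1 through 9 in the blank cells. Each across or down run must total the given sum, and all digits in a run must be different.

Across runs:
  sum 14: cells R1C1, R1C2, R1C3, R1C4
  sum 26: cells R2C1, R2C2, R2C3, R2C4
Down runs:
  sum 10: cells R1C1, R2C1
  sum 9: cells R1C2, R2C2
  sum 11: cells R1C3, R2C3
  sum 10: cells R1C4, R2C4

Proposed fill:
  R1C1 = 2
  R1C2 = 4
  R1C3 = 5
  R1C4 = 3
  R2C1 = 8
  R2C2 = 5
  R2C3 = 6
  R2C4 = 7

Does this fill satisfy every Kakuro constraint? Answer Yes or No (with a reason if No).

Yes

Across: 2+4+5+3=14; 8+5+6+7=26. Down: 2+8=10; 4+5=9; 5+6=11; 3+7=10. No digit repeats within any run.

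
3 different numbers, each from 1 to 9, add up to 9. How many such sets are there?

3

3 distinct digits from 1–9 sum between 6 and 24.
Enumerating: {1,2,6}, {1,3,5}, {2,3,4}.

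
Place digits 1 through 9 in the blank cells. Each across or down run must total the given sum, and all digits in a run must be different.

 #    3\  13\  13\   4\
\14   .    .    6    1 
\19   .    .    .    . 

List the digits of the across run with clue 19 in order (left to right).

3 in 2 cells must be {1,2}; 4 in 2 cells must be {1,3}.
Given what's placed, R1C1 must be 2 to fit the 14 across and 3 down.
R1C2 = 14 − 9 = 5 completes the 14 across.
R2C1 = 3 − 2 = 1 completes the 3 down.
R2C2 = 13 − 5 = 8 completes the 13 down.
R2C3 = 13 − 6 = 7 completes the 13 down.
R2C4 = 19 − 16 = 3 completes the 19 across.

1 8 7 3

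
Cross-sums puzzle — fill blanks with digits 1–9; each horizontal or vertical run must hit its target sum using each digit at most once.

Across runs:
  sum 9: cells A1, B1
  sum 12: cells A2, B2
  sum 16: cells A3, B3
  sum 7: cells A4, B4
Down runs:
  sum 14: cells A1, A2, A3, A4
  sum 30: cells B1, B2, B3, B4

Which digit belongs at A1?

2

16 in 2 cells must be {7,9}; 30 in 4 cells must be {6,7,8,9}.
Only 7 fits A3 under both its across sum 16 and down sum 14.
B3 = 16 − 7 = 9 completes the 16 across.
Given what's placed, B4 must be 6 to fit the 7 across and 30 down.
A2 = 4: the only remaining digit allowed by both the 12 across and the 14 down.
B2 = 12 − 4 = 8 completes the 12 across.
A4 = 7 − 6 = 1 completes the 7 across.
A1 = 14 − 12 = 2 completes the 14 down.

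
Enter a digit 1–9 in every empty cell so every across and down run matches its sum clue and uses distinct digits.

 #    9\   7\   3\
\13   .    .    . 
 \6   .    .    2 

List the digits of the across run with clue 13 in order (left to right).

6 in 3 cells must be {1,2,3}; 3 in 2 cells must be {1,2}.
R1C3 = 3 − 2 = 1 completes the 3 down.
No cell is forced outright now. R2C1 can only be 1 or 3 (the digits allowed by both its 6 across and its 9 down). If R2C1 = 3: then R1C1 would have to be in {3,4,5,7,8,9} for the 13 across but in {6} for the 9 down — contradiction. So R2C1 = 1.
R1C1 = 9 − 1 = 8 completes the 9 down.
R1C2 = 13 − 9 = 4 completes the 13 across.
R2C2 = 6 − 3 = 3 completes the 6 across.

8, 4, 1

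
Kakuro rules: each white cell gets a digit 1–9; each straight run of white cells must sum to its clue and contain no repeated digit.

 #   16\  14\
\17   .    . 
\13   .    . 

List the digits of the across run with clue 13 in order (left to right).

17 in 2 cells must be {8,9}; 16 in 2 cells must be {7,9}.
The 17 across and the 16 down share only 9, so R1C1 = 9.
R1C2 = 17 − 9 = 8 completes the 17 across.
R2C1 = 16 − 9 = 7 completes the 16 down.
R2C2 = 13 − 7 = 6 completes the 13 across.

7 6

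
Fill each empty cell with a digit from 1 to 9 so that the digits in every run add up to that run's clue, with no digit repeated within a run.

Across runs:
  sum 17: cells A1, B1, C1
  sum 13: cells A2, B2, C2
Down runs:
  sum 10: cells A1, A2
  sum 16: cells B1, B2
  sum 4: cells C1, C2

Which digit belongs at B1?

7

16 in 2 cells must be {7,9}; 4 in 2 cells must be {1,3}.
Nothing is forced directly, so branch on B1, whose candidates are 7 or 9. If B1 = 9: that forces B2 = 7, C2 = 1, C1 = 3, after which A2 would have to be in {5} for the 13 across but in {1,2,3,4,6,7,8,9} for the 10 down — contradiction. So B1 = 7.
Given what's placed, C1 must be 1 to fit the 17 across and 4 down.
B2 = 16 − 7 = 9 completes the 16 down.
C2 = 4 − 1 = 3 completes the 4 down.
A1 = 17 − 8 = 9 completes the 17 across.
A2 = 13 − 12 = 1 completes the 13 across.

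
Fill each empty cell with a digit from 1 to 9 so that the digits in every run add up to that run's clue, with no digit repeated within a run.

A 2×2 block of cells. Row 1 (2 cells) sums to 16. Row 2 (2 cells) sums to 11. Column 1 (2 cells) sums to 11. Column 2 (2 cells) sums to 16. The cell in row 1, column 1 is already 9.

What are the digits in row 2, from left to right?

2, 9

16 in 2 cells must be {7,9}.
(1,2) = 16 − 9 = 7 completes the 16 across.
(2,1) = 11 − 9 = 2 completes the 11 down.
(2,2) = 11 − 2 = 9 completes the 11 across.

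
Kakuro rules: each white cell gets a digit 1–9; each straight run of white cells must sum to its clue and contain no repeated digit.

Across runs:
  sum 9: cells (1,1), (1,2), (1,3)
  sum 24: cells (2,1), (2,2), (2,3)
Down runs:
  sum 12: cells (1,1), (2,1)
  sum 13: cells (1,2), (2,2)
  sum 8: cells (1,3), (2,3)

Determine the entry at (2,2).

8

24 in 3 cells must be {7,8,9}.
The 24 across and the 8 down share only 7, so (2,3) = 7.
(1,3) = 8 − 7 = 1 completes the 8 down.
Nothing is forced directly, so branch on (1,1), whose candidates are 3 or 5. If (1,1) = 5: then (1,2) would have to be in {3} for the 9 across but in {4,5,6,7,8,9} for the 13 down — contradiction. So (1,1) = 3.
(1,2) = 9 − 4 = 5 completes the 9 across.
(2,1) = 12 − 3 = 9 completes the 12 down.
(2,2) = 24 − 16 = 8 completes the 24 across.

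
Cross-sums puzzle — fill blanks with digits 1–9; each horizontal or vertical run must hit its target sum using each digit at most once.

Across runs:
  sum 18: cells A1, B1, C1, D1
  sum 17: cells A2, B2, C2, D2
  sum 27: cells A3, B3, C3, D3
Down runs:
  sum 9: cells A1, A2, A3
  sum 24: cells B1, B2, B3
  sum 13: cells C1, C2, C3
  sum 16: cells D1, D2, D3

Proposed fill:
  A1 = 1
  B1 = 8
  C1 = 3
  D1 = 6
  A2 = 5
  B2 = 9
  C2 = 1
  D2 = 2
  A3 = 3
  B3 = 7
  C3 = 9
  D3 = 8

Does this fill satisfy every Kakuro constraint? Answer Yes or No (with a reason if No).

Across: 1+8+3+6=18; 5+9+1+2=17; 3+7+9+8=27. Down: 1+5+3=9; 8+9+7=24; 3+1+9=13; 6+2+8=16. No digit repeats within any run.

Yes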